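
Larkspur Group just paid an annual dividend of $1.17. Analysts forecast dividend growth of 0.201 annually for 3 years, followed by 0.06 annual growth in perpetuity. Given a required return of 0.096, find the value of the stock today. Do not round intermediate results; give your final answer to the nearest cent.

$49.56

D_1 = 1.40517
D_2 = 1.68761
D_3 = 2.02682
Terminal value at year 3: TV = D_3×(1+g_2)/(r−g_2) = 2.14843/0.036 = 59.67855
P_0 = D_1/(1+r)^1 + D_2/(1+r)^2 + D_3/(1+r)^3 + TV/(1+r)^3
    = 1.28209 + 1.40492 + 1.53951 + 45.33009 = 49.55661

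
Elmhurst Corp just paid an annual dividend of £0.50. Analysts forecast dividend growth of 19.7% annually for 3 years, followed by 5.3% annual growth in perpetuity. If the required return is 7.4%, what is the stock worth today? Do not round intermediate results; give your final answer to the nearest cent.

D_1 = 0.59850
D_2 = 0.71640
D_3 = 0.85754
Terminal value at year 3: TV = D_3×(1+g_2)/(r−g_2) = 0.90299/0.021 = 42.99931
P_0 = D_1/(1+r)^1 + D_2/(1+r)^2 + D_3/(1+r)^3 + TV/(1+r)^3
    = 0.55726 + 0.62108 + 0.69221 + 34.70953 = 36.58008

£36.58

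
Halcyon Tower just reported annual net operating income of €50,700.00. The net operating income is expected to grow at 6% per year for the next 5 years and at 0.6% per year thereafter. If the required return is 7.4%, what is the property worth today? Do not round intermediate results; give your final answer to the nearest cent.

D_1 = 53742.00000
D_2 = 56966.52000
D_3 = 60384.51120
D_4 = 64007.58187
D_5 = 67848.03678
Terminal value at year 5: TV = D_5×(1+g_2)/(r−g_2) = 68255.12501/0.068 = 1003751.83831
P_0 = D_1/(1+r)^1 + D_2/(1+r)^2 + D_3/(1+r)^3 + D_4/(1+r)^4 + D_5/(1+r)^5 + TV/(1+r)^5
    = 50039.10615 + 49386.82729 + 48743.05115 + 48107.66687 + 47480.56506 + 702433.06552 = 946190.28204

€946190.28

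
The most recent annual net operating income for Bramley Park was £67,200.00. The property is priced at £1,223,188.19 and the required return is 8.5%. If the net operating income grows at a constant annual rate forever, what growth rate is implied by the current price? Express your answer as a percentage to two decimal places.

2.85%

P = D₀(1+g)/(r−g) ⇒ P(r−g) = D₀(1+g) ⇒ g(P+D₀) = P·r − D₀
g = (P·r − D₀)/(P + D₀) = (£1,223,188.19×0.085 − £67,200.00) / (£1,223,188.19 + £67,200.00) = 0.028496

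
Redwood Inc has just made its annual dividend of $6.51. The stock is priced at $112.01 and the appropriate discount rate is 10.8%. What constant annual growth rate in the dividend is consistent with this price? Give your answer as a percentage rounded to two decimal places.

4.71%

P = D₀(1+g)/(r−g) ⇒ P(r−g) = D₀(1+g) ⇒ g(P+D₀) = P·r − D₀
g = (P·r − D₀)/(P + D₀) = ($112.01×0.108 − $6.51) / ($112.01 + $6.51) = 0.047140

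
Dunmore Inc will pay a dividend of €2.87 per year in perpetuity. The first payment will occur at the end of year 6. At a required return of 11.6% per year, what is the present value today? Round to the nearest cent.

€14.29

Value at end of year 5: C / r = €2.87 / 0.116 = €24.7414
Discount to today: PV = €24.7414 / (1 + 0.116)^5 = €24.7414 / 1.731095 = €14.29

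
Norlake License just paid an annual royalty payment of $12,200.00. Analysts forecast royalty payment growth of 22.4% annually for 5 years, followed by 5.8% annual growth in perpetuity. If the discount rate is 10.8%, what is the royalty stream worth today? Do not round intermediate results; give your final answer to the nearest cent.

D_1 = 14932.80000
D_2 = 18277.74720
D_3 = 22371.96257
D_4 = 27383.28219
D_5 = 33517.13740
Terminal value at year 5: TV = D_5×(1+g_2)/(r−g_2) = 35461.13137/0.05 = 709222.62737
P_0 = D_1/(1+r)^1 + D_2/(1+r)^2 + D_3/(1+r)^3 + D_4/(1+r)^4 + D_5/(1+r)^5 + TV/(1+r)^5
    = 13477.25632 + 14888.23261 + 16446.92844 + 18168.80904 + 20070.95872 + 424701.48655 = 507753.67169

$507753.67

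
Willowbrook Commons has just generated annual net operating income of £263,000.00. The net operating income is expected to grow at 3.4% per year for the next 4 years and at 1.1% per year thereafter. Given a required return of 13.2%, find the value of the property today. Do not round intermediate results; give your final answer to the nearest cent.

£2372928.59

D_1 = 271942.00000
D_2 = 281188.02800
D_3 = 290748.42095
D_4 = 300633.86726
Terminal value at year 4: TV = D_4×(1+g_2)/(r−g_2) = 303940.83980/0.121 = 2511907.76698
P_0 = D_1/(1+r)^1 + D_2/(1+r)^2 + D_3/(1+r)^3 + D_4/(1+r)^4 + TV/(1+r)^4
    = 240231.44876 + 219434.02652 + 200437.08783 + 183084.76044 + 1529741.26283 = 2372928.58638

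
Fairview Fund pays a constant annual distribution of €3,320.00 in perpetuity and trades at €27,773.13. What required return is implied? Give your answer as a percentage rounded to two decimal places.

P = C/r ⇒ r = C/P = €3,320.00/€27,773.13 = 0.119540

11.95%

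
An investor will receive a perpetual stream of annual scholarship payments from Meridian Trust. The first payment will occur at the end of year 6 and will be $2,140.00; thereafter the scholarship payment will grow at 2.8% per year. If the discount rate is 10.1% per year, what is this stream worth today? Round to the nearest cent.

$18119.84

Value at end of year 5: C₁ / (r − g) = $2,140.00 / (0.101 − 0.028) = $29,315.0685
Discount to today: PV = $29,315.0685 / (1 + 0.101)^5 = $29,315.0685 / 1.617844 = $18,119.84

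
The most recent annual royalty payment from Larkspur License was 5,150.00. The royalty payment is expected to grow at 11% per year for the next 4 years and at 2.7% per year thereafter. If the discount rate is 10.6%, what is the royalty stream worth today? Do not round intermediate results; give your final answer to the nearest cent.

D_1 = 5716.50000
D_2 = 6345.31500
D_3 = 7043.29965
D_4 = 7818.06261
Terminal value at year 4: TV = D_4×(1+g_2)/(r−g_2) = 8029.15030/0.079 = 101634.81395
P_0 = D_1/(1+r)^1 + D_2/(1+r)^2 + D_3/(1+r)^3 + D_4/(1+r)^4 + TV/(1+r)^4
    = 5168.62568 + 5187.31872 + 5206.07936 + 5224.90786 + 67923.80220 = 88710.73383

88710.73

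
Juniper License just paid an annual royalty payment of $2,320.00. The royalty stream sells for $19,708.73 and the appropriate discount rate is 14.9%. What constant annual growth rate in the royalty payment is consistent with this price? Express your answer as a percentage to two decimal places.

P = D₀(1+g)/(r−g) ⇒ P(r−g) = D₀(1+g) ⇒ g(P+D₀) = P·r − D₀
g = (P·r − D₀)/(P + D₀) = ($19,708.73×0.149 − $2,320.00) / ($19,708.73 + $2,320.00) = 0.027991

2.80%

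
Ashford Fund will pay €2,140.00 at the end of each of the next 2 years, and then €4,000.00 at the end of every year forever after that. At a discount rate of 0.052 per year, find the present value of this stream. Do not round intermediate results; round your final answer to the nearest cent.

€73474.35

PV of 2-year annuity: €2,140.00 × [1 − (1+0.052)^−2] / 0.052 = 3967.89024
Perpetuity value at year 2: €4,000.00 / 0.052 = 76923.07692
PV of perpetuity: 76923.07692 / (1+0.052)^2 = 69506.45965
Total PV = 3967.89024 + 69506.45965 = 73474.34989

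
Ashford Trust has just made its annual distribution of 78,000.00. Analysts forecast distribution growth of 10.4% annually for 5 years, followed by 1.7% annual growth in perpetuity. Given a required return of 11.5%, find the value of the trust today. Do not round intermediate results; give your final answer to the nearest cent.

1148909.20

D_1 = 86112.00000
D_2 = 95067.64800
D_3 = 104954.68339
D_4 = 115869.97046
D_5 = 127920.44739
Terminal value at year 5: TV = D_5×(1+g_2)/(r−g_2) = 130095.09500/0.098 = 1327500.96938
P_0 = D_1/(1+r)^1 + D_2/(1+r)^2 + D_3/(1+r)^3 + D_4/(1+r)^4 + D_5/(1+r)^5 + TV/(1+r)^5
    = 77230.49327 + 76468.57809 + 75714.17956 + 74967.22353 + 74227.63657 + 770301.08568 = 1148909.19672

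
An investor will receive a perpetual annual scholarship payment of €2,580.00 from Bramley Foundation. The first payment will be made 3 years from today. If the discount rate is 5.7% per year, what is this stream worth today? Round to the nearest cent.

€40513.04

Value at end of year 2: C / r = €2,580.00 / 0.057 = €45,263.1579
Discount to today: PV = €45,263.1579 / (1 + 0.057)^2 = €45,263.1579 / 1.117249 = €40,513.04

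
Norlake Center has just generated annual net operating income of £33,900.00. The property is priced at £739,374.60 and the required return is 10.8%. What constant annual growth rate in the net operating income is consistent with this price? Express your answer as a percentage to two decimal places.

P = D₀(1+g)/(r−g) ⇒ P(r−g) = D₀(1+g) ⇒ g(P+D₀) = P·r − D₀
g = (P·r − D₀)/(P + D₀) = (£739,374.60×0.108 − £33,900.00) / (£739,374.60 + £33,900.00) = 0.059426

5.94%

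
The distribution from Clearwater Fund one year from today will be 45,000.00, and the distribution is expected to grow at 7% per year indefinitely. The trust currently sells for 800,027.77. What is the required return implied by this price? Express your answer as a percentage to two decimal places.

P = D₁/(r − g) ⇒ r = D₁/P + g = 45,000.0000/800,027.77 + 0.07 = 0.056248 + 0.07 = 0.126248

12.62%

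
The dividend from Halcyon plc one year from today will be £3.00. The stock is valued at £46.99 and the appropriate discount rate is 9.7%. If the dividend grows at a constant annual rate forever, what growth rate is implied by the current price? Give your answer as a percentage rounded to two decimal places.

P = D₁/(r−g) ⇒ g = r − D₁/P = 0.097 − £3.00/£46.99 = 0.033157

3.32%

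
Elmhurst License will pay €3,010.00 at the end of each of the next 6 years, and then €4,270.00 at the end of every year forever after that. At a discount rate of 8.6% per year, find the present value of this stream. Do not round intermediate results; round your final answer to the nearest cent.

PV of 6-year annuity: €3,010.00 × [1 − (1+0.086)^−6] / 0.086 = 13665.17461
Perpetuity value at year 6: €4,270.00 / 0.086 = 49651.16279
PV of perpetuity: 49651.16279 / (1+0.086)^6 = 30265.68253
Total PV = 13665.17461 + 30265.68253 = 43930.85714

€43930.86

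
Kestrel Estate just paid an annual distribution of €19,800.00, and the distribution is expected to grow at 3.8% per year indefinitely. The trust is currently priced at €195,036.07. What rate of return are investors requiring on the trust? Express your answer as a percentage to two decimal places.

D₁ = €19,800.00 × 1.038 = €20,552.4000
P = D₁/(r − g) ⇒ r = D₁/P + g = €20,552.4000/€195,036.07 + 0.038 = 0.105377 + 0.038 = 0.143377

14.34%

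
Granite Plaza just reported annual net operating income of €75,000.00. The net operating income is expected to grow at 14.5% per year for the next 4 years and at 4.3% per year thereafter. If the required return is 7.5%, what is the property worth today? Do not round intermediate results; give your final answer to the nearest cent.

D_1 = 85875.00000
D_2 = 98326.87500
D_3 = 112584.27188
D_4 = 128908.99130
Terminal value at year 4: TV = D_4×(1+g_2)/(r−g_2) = 134452.07792/0.032 = 4201627.43508
P_0 = D_1/(1+r)^1 + D_2/(1+r)^2 + D_3/(1+r)^3 + D_4/(1+r)^4 + TV/(1+r)^4
    = 79883.72093 + 85085.45160 + 90625.89961 + 96527.12098 + 3146180.84931 = 3498303.04242

€3498303.04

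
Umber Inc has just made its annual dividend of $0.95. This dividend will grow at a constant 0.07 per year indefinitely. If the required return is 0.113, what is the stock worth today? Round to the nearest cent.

D₁ = D₀ × (1 + g) = $0.95 × 1.07 = $1.0165
Growing perpetuity: P = D₁ / (r − g) = $1.0165 / (0.113 − 0.07) = $23.64

$23.64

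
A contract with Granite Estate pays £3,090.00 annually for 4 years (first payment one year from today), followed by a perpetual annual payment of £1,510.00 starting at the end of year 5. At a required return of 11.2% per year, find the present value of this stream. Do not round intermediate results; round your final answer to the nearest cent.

PV of 4-year annuity: £3,090.00 × [1 − (1+0.112)^−4] / 0.112 = 9545.76395
Perpetuity value at year 4: £1,510.00 / 0.112 = 13482.14286
PV of perpetuity: 13482.14286 / (1+0.112)^4 = 8817.38442
Total PV = 9545.76395 + 8817.38442 = 18363.14837

£18363.15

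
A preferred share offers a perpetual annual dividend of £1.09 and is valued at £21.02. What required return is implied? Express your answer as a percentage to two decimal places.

P = C/r ⇒ r = C/P = £1.09/£21.02 = 0.051855

5.19%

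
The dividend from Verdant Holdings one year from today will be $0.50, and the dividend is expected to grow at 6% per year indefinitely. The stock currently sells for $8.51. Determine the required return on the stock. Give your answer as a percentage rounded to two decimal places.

11.88%

P = D₁/(r − g) ⇒ r = D₁/P + g = $0.5000/$8.51 + 0.06 = 0.058754 + 0.06 = 0.118754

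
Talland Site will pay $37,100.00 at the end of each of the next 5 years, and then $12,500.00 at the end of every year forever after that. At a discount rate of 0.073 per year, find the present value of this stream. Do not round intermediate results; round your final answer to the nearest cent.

$271292.68

PV of 5-year annuity: $37,100.00 × [1 − (1+0.073)^−5] / 0.073 = 150903.19778
Perpetuity value at year 5: $12,500.00 / 0.073 = 171232.87671
PV of perpetuity: 171232.87671 / (1+0.073)^5 = 120389.48123
Total PV = 150903.19778 + 120389.48123 = 271292.67901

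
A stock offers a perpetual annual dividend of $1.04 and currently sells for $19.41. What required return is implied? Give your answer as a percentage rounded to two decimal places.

P = C/r ⇒ r = C/P = $1.04/$19.41 = 0.053581

5.36%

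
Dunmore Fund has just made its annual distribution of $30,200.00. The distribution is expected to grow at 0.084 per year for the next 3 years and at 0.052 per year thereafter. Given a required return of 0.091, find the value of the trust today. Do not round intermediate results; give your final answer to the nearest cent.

D_1 = 32736.80000
D_2 = 35486.69120
D_3 = 38467.57326
Terminal value at year 3: TV = D_3×(1+g_2)/(r−g_2) = 40467.88707/0.039 = 1037638.13001
P_0 = D_1/(1+r)^1 + D_2/(1+r)^2 + D_3/(1+r)^3 + TV/(1+r)^3
    = 30006.23281 + 29813.70886 + 29622.42017 + 799045.79542 = 888488.15727

$888488.16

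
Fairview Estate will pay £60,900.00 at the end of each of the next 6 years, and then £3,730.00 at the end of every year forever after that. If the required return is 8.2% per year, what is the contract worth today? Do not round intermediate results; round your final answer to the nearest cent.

£308181.93

PV of 6-year annuity: £60,900.00 × [1 − (1+0.082)^−6] / 0.082 = 279833.34507
Perpetuity value at year 6: £3,730.00 / 0.082 = 45487.80488
PV of perpetuity: 45487.80488 / (1+0.082)^6 = 28348.58686
Total PV = 279833.34507 + 28348.58686 = 308181.93193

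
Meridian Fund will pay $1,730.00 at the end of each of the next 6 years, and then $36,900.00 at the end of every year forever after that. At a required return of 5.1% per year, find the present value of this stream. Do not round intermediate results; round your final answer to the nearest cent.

PV of 6-year annuity: $1,730.00 × [1 − (1+0.051)^−6] / 0.051 = 8752.93547
Perpetuity value at year 6: $36,900.00 / 0.051 = 723529.41176
PV of perpetuity: 723529.41176 / (1+0.051)^6 = 536833.85182
Total PV = 8752.93547 + 536833.85182 = 545586.78729

$545586.79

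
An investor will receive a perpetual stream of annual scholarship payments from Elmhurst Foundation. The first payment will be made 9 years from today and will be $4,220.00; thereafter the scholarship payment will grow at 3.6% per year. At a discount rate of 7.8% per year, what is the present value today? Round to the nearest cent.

$55095.11

Value at end of year 8: C₁ / (r − g) = $4,220.00 / (0.078 − 0.036) = $100,476.1905
Discount to today: PV = $100,476.1905 / (1 + 0.078)^8 = $100,476.1905 / 1.823686 = $55,095.11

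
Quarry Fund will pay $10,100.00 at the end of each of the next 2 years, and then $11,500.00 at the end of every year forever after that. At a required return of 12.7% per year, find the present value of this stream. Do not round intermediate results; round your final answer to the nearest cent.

$88206.69

PV of 2-year annuity: $10,100.00 × [1 − (1+0.127)^−2] / 0.127 = 16913.79380
Perpetuity value at year 2: $11,500.00 / 0.127 = 90551.18110
PV of perpetuity: 90551.18110 / (1+0.127)^2 = 71292.90104
Total PV = 16913.79380 + 71292.90104 = 88206.69483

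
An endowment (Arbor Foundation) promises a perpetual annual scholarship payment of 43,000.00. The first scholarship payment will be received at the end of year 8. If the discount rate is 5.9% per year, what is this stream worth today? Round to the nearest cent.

487915.62

Value at end of year 7: C / r = 43,000.00 / 0.059 = 728,813.5593
Discount to today: PV = 728,813.5593 / (1 + 0.059)^7 = 728,813.5593 / 1.493729 = 487,915.62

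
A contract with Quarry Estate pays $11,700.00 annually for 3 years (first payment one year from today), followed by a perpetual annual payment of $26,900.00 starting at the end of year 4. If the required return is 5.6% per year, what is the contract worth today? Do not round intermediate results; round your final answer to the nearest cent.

$439424.79

PV of 3-year annuity: $11,700.00 × [1 − (1+0.056)^−3] / 0.056 = 31507.13945
Perpetuity value at year 3: $26,900.00 / 0.056 = 480357.14286
PV of perpetuity: 480357.14286 / (1+0.056)^3 = 407917.65131
Total PV = 31507.13945 + 407917.65131 = 439424.79075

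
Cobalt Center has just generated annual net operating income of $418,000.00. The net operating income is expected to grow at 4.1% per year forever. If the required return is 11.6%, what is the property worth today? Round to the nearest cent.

$5801840.00

D₁ = D₀ × (1 + g) = $418,000.00 × 1.041 = $435,138.0000
Growing perpetuity: P = D₁ / (r − g) = $435,138.0000 / (0.116 − 0.041) = $5,801,840.00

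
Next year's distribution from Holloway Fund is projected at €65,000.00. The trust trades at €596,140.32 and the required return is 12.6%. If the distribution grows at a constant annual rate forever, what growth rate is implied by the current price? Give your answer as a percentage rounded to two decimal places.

1.70%

P = D₁/(r−g) ⇒ g = r − D₁/P = 0.126 − €65,000.00/€596,140.32 = 0.016965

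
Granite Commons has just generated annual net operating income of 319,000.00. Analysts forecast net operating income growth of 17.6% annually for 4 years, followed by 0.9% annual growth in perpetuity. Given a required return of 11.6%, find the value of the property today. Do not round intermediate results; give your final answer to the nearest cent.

D_1 = 375144.00000
D_2 = 441169.34400
D_3 = 518815.14854
D_4 = 610126.61469
Terminal value at year 4: TV = D_4×(1+g_2)/(r−g_2) = 615617.75422/0.107 = 5753436.95533
P_0 = D_1/(1+r)^1 + D_2/(1+r)^2 + D_3/(1+r)^3 + D_4/(1+r)^4 + TV/(1+r)^4
    = 336150.53763 + 354223.14718 + 373267.40241 + 393335.54232 + 3709117.40379 = 5166094.03334

5166094.03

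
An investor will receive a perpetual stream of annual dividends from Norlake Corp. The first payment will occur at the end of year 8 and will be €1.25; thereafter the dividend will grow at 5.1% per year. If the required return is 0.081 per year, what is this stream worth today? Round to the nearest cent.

€24.16

Value at end of year 7: C₁ / (r − g) = €1.25 / (0.081 − 0.051) = €41.6667
Discount to today: PV = €41.6667 / (1 + 0.081)^7 = €41.6667 / 1.724963 = €24.16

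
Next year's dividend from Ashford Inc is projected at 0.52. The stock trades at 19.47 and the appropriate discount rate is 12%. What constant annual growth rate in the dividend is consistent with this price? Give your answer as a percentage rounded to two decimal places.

P = D₁/(r−g) ⇒ g = r − D₁/P = 0.12 − 0.52/19.47 = 0.093292

9.33%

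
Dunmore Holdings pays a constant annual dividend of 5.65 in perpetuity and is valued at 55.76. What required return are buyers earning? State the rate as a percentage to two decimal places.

P = C/r ⇒ r = C/P = 5.65/55.76 = 0.101327

10.13%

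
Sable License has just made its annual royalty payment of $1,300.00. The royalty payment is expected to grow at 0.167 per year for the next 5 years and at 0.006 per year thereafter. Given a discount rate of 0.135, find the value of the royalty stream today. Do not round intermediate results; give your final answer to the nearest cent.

D_1 = 1517.10000
D_2 = 1770.45570
D_3 = 2066.12180
D_4 = 2411.16414
D_5 = 2813.82855
Terminal value at year 5: TV = D_5×(1+g_2)/(r−g_2) = 2830.71153/0.129 = 21943.50020
P_0 = D_1/(1+r)^1 + D_2/(1+r)^2 + D_3/(1+r)^3 + D_4/(1+r)^4 + D_5/(1+r)^5 + TV/(1+r)^5
    = 1336.65198 + 1374.33732 + 1413.08516 + 1452.92545 + 1493.88898 + 11650.01797 = 18720.90687

$18720.91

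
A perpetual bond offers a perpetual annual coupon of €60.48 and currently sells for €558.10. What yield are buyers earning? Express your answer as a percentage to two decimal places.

10.84%

P = C/r ⇒ r = C/P = €60.48/€558.10 = 0.108368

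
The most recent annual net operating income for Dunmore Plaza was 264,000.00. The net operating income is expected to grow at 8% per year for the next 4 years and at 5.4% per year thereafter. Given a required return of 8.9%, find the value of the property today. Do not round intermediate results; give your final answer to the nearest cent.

D_1 = 285120.00000
D_2 = 307929.60000
D_3 = 332563.96800
D_4 = 359169.08544
Terminal value at year 4: TV = D_4×(1+g_2)/(r−g_2) = 378564.21605/0.035 = 10816120.45868
P_0 = D_1/(1+r)^1 + D_2/(1+r)^2 + D_3/(1+r)^3 + D_4/(1+r)^4 + TV/(1+r)^4
    = 261818.18182 + 259654.39519 + 257508.49110 + 255380.32175 + 7690595.97502 = 8724957.36488

8724957.36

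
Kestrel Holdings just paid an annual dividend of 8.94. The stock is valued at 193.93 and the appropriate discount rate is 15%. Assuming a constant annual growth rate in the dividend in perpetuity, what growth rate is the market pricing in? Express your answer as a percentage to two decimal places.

P = D₀(1+g)/(r−g) ⇒ P(r−g) = D₀(1+g) ⇒ g(P+D₀) = P·r − D₀
g = (P·r − D₀)/(P + D₀) = (193.93×0.15 − 8.94) / (193.93 + 8.94) = 0.099322

9.93%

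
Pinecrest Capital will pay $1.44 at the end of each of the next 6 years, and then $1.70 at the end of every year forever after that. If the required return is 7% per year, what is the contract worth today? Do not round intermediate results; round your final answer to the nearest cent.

$23.05

PV of 6-year annuity: $1.44 × [1 − (1+0.07)^−6] / 0.07 = 6.86382
Perpetuity value at year 6: $1.70 / 0.07 = 24.28571
PV of perpetuity: 24.28571 / (1+0.07)^6 = 16.18260
Total PV = 6.86382 + 16.18260 = 23.04641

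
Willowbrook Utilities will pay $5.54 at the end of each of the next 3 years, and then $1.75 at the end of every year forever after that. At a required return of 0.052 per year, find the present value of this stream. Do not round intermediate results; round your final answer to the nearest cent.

$43.94

PV of 3-year annuity: $5.54 × [1 − (1+0.052)^−3] / 0.052 = 15.03043
Perpetuity value at year 3: $1.75 / 0.052 = 33.65385
PV of perpetuity: 33.65385 / (1+0.052)^3 = 28.90597
Total PV = 15.03043 + 28.90597 = 43.93640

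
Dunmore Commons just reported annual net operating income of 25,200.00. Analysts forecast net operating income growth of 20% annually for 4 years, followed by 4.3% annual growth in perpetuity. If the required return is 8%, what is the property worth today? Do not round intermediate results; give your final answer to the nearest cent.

D_1 = 30240.00000
D_2 = 36288.00000
D_3 = 43545.60000
D_4 = 52254.72000
Terminal value at year 4: TV = D_4×(1+g_2)/(r−g_2) = 54501.67296/0.037 = 1473018.18811
P_0 = D_1/(1+r)^1 + D_2/(1+r)^2 + D_3/(1+r)^3 + D_4/(1+r)^4 + TV/(1+r)^4
    = 28000.00000 + 31111.11111 + 34567.90123 + 38408.77915 + 1082712.34197 = 1214800.13347

1214800.13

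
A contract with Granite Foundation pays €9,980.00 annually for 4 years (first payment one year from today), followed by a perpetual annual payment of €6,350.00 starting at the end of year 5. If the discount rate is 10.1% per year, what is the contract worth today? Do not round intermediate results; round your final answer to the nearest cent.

€74353.03

PV of 4-year annuity: €9,980.00 × [1 − (1+0.101)^−4] / 0.101 = 31566.89765
Perpetuity value at year 4: €6,350.00 / 0.101 = 62871.28713
PV of perpetuity: 62871.28713 / (1+0.101)^4 = 42786.13682
Total PV = 31566.89765 + 42786.13682 = 74353.03447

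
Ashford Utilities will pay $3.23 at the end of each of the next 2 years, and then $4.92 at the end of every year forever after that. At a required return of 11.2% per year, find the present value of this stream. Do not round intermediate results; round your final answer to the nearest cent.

$41.04

PV of 2-year annuity: $3.23 × [1 − (1+0.112)^−2] / 0.112 = 5.51680
Perpetuity value at year 2: $4.92 / 0.112 = 43.92857
PV of perpetuity: 43.92857 / (1+0.112)^2 = 35.52528
Total PV = 5.51680 + 35.52528 = 41.04207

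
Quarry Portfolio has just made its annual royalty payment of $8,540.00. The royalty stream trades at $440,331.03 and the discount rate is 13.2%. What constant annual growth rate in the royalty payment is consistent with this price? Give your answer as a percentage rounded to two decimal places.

P = D₀(1+g)/(r−g) ⇒ P(r−g) = D₀(1+g) ⇒ g(P+D₀) = P·r − D₀
g = (P·r − D₀)/(P + D₀) = ($440,331.03×0.132 − $8,540.00) / ($440,331.03 + $8,540.00) = 0.110463

11.05%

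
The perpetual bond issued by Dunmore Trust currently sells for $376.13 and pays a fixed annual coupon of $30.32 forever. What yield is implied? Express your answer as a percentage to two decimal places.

8.06%

P = C/r ⇒ r = C/P = $30.32/$376.13 = 0.080610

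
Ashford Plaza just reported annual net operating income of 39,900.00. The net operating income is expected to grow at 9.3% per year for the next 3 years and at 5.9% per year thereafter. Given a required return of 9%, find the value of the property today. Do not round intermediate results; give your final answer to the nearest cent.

1494681.02

D_1 = 43610.70000
D_2 = 47666.49510
D_3 = 52099.47914
Terminal value at year 3: TV = D_3×(1+g_2)/(r−g_2) = 55173.34841/0.031 = 1779785.43270
P_0 = D_1/(1+r)^1 + D_2/(1+r)^2 + D_3/(1+r)^3 + TV/(1+r)^3
    = 40009.81651 + 40119.93527 + 40230.35712 + 1374320.90919 = 1494681.01809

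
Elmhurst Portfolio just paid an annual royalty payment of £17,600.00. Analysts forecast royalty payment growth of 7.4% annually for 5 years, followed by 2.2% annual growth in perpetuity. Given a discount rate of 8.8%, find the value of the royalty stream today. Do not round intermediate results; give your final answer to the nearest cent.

£340105.17

D_1 = 18902.40000
D_2 = 20301.17760
D_3 = 21803.46474
D_4 = 23416.92113
D_5 = 25149.77330
Terminal value at year 5: TV = D_5×(1+g_2)/(r−g_2) = 25703.06831/0.066 = 389440.42894
P_0 = D_1/(1+r)^1 + D_2/(1+r)^2 + D_3/(1+r)^3 + D_4/(1+r)^4 + D_5/(1+r)^5 + TV/(1+r)^5
    = 17373.52941 + 17149.97297 + 16929.29317 + 16711.45300 + 16496.41592 + 255444.50106 = 340105.16552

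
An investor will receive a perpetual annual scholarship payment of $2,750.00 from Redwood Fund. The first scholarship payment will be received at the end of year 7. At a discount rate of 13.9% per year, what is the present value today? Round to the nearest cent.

Value at end of year 6: C / r = $2,750.00 / 0.139 = $19,784.1727
Discount to today: PV = $19,784.1727 / (1 + 0.139)^6 = $19,784.1727 / 2.183445 = $9,060.99

$9060.99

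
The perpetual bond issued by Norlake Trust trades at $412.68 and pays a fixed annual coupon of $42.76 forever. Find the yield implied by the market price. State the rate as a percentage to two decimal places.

10.36%

P = C/r ⇒ r = C/P = $42.76/$412.68 = 0.103615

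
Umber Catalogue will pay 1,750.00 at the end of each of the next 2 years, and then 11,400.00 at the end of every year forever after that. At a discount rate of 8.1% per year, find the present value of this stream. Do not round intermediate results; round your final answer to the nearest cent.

123555.80

PV of 2-year annuity: 1,750.00 × [1 − (1+0.081)^−2] / 0.081 = 3116.43979
Perpetuity value at year 2: 11,400.00 / 0.081 = 140740.74074
PV of perpetuity: 140740.74074 / (1+0.081)^2 = 120439.36152
Total PV = 3116.43979 + 120439.36152 = 123555.80132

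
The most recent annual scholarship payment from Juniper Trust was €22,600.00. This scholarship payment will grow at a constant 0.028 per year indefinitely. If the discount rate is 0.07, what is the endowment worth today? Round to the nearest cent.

D₁ = D₀ × (1 + g) = €22,600.00 × 1.028 = €23,232.8000
Growing perpetuity: P = D₁ / (r − g) = €23,232.8000 / (0.07 − 0.028) = €553,161.90

€553161.90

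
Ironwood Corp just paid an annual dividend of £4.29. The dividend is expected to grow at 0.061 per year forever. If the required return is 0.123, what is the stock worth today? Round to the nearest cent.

D₁ = D₀ × (1 + g) = £4.29 × 1.061 = £4.5517
Growing perpetuity: P = D₁ / (r − g) = £4.5517 / (0.123 − 0.061) = £73.41

£73.41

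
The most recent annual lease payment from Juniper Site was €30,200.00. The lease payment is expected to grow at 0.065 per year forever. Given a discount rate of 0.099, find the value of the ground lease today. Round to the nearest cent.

D₁ = D₀ × (1 + g) = €30,200.00 × 1.065 = €32,163.0000
Growing perpetuity: P = D₁ / (r − g) = €32,163.0000 / (0.099 − 0.065) = €945,970.59

€945970.59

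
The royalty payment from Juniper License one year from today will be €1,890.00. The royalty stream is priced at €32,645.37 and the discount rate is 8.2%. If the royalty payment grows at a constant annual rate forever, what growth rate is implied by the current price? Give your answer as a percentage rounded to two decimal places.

P = D₁/(r−g) ⇒ g = r − D₁/P = 0.082 − €1,890.00/€32,645.37 = 0.024105

2.41%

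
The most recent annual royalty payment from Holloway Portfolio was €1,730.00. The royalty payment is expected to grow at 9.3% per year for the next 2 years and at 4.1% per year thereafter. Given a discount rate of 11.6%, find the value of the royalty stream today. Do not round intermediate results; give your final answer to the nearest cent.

D_1 = 1890.89000
D_2 = 2066.74277
Terminal value at year 2: TV = D_2×(1+g_2)/(r−g_2) = 2151.47922/0.075 = 28686.38965
P_0 = D_1/(1+r)^1 + D_2/(1+r)^2 + TV/(1+r)^2
    = 1694.34588 + 1659.42656 + 23032.84070 = 26386.61314

€26386.61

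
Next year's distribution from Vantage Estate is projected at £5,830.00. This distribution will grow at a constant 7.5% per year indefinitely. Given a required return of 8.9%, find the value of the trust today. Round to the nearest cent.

£416428.57

Growing perpetuity: P = D₁ / (r − g) = £5,830.0000 / (0.089 − 0.075) = £416,428.57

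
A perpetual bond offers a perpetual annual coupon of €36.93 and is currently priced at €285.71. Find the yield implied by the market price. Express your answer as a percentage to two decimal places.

12.93%

P = C/r ⇒ r = C/P = €36.93/€285.71 = 0.129257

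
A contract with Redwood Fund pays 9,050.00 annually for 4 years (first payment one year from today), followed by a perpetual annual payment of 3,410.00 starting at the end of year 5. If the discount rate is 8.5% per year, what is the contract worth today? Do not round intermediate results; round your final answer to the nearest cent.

PV of 4-year annuity: 9,050.00 × [1 − (1+0.085)^−4] / 0.085 = 29644.14973
Perpetuity value at year 4: 3,410.00 / 0.085 = 40117.64706
PV of perpetuity: 40117.64706 / (1+0.085)^4 = 28947.86246
Total PV = 29644.14973 + 28947.86246 = 58592.01220

58592.01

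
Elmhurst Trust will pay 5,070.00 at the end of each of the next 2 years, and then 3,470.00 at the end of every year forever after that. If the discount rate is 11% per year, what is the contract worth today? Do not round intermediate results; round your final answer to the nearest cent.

34285.49

PV of 2-year annuity: 5,070.00 × [1 − (1+0.11)^−2] / 0.11 = 8682.49330
Perpetuity value at year 2: 3,470.00 / 0.11 = 31545.45455
PV of perpetuity: 31545.45455 / (1+0.11)^2 = 25602.99858
Total PV = 8682.49330 + 25602.99858 = 34285.49188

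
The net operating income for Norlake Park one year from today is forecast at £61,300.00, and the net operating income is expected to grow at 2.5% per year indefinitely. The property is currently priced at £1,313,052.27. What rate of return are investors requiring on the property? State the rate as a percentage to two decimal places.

P = D₁/(r − g) ⇒ r = D₁/P + g = £61,300.0000/£1,313,052.27 + 0.025 = 0.046685 + 0.025 = 0.071685

7.17%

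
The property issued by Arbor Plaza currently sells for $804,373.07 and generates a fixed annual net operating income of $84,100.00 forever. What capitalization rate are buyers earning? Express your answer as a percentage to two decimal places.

P = C/r ⇒ r = C/P = $84,100.00/$804,373.07 = 0.104553

10.46%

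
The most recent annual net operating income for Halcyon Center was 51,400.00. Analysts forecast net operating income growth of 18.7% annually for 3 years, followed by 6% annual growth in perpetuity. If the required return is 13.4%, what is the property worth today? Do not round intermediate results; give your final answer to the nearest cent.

1013472.06

D_1 = 61011.80000
D_2 = 72421.00660
D_3 = 85963.73483
Terminal value at year 3: TV = D_3×(1+g_2)/(r−g_2) = 91121.55892/0.074 = 1231372.41790
P_0 = D_1/(1+r)^1 + D_2/(1+r)^2 + D_3/(1+r)^3 + TV/(1+r)^3
    = 53802.29277 + 56316.86201 + 58948.95521 + 844403.95295 = 1013472.06293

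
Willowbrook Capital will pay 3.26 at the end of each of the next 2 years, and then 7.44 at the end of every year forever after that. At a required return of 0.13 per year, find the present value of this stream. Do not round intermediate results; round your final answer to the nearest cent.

PV of 2-year annuity: 3.26 × [1 − (1+0.13)^−2] / 0.13 = 5.43801
Perpetuity value at year 2: 7.44 / 0.13 = 57.23077
PV of perpetuity: 57.23077 / (1+0.13)^2 = 44.82009
Total PV = 5.43801 + 44.82009 = 50.25810

50.26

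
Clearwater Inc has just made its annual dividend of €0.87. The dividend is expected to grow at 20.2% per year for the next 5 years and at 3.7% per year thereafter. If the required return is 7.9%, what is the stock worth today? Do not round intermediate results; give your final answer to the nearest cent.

€42.94

D_1 = 1.04574
D_2 = 1.25698
D_3 = 1.51089
D_4 = 1.81609
D_5 = 2.18294
Terminal value at year 5: TV = D_5×(1+g_2)/(r−g_2) = 2.26371/0.042 = 53.89780
P_0 = D_1/(1+r)^1 + D_2/(1+r)^2 + D_3/(1+r)^3 + D_4/(1+r)^4 + D_5/(1+r)^5 + TV/(1+r)^5
    = 0.96918 + 1.07966 + 1.20273 + 1.33984 + 1.49257 + 36.85224 = 42.93620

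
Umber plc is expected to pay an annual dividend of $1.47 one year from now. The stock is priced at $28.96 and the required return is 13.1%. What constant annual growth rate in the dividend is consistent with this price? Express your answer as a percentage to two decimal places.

8.02%

P = D₁/(r−g) ⇒ g = r − D₁/P = 0.131 − $1.47/$28.96 = 0.080240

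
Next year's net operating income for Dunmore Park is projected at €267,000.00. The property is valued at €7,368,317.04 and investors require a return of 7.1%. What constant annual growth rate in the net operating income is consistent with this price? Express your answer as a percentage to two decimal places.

3.48%

P = D₁/(r−g) ⇒ g = r − D₁/P = 0.071 − €267,000.00/€7,368,317.04 = 0.034764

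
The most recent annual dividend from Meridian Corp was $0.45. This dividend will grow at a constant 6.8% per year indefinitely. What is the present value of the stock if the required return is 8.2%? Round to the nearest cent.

$34.33

D₁ = D₀ × (1 + g) = $0.45 × 1.068 = $0.4806
Growing perpetuity: P = D₁ / (r − g) = $0.4806 / (0.082 − 0.068) = $34.33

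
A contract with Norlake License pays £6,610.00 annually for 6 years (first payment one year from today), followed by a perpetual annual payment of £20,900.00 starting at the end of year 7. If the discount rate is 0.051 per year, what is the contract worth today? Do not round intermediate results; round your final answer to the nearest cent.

PV of 6-year annuity: £6,610.00 × [1 − (1+0.051)^−6] / 0.051 = 33443.29678
Perpetuity value at year 6: £20,900.00 / 0.051 = 409803.92157
PV of perpetuity: 409803.92157 / (1+0.051)^6 = 304060.36594
Total PV = 33443.29678 + 304060.36594 = 337503.66272

£337503.66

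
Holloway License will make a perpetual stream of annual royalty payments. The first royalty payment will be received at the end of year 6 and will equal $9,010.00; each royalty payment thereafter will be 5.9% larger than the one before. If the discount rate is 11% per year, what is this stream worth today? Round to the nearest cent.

Value at end of year 5: C₁ / (r − g) = $9,010.00 / (0.11 − 0.059) = $176,666.6667
Discount to today: PV = $176,666.6667 / (1 + 0.11)^5 = $176,666.6667 / 1.685058 = $104,843.07

$104843.07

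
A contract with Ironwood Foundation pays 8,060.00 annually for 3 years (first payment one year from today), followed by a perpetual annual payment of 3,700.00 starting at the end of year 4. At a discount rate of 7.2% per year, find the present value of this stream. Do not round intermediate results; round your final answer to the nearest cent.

PV of 3-year annuity: 8,060.00 × [1 − (1+0.072)^−3] / 0.072 = 21074.93379
Perpetuity value at year 3: 3,700.00 / 0.072 = 51388.88889
PV of perpetuity: 51388.88889 / (1+0.072)^3 = 41714.29149
Total PV = 21074.93379 + 41714.29149 = 62789.22528

62789.23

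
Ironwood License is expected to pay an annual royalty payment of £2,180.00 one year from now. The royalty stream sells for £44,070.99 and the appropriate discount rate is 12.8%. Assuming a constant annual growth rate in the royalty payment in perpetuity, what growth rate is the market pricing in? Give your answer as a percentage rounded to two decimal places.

P = D₁/(r−g) ⇒ g = r − D₁/P = 0.128 − £2,180.00/£44,070.99 = 0.078534

7.85%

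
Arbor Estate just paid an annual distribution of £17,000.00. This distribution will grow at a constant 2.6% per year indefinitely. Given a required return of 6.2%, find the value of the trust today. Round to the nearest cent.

D₁ = D₀ × (1 + g) = £17,000.00 × 1.026 = £17,442.0000
Growing perpetuity: P = D₁ / (r − g) = £17,442.0000 / (0.062 − 0.026) = £484,500.00

£484500.00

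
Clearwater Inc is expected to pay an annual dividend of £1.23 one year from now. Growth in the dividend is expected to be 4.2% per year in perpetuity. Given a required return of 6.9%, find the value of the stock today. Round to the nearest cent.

£45.56

Growing perpetuity: P = D₁ / (r − g) = £1.2300 / (0.069 − 0.042) = £45.56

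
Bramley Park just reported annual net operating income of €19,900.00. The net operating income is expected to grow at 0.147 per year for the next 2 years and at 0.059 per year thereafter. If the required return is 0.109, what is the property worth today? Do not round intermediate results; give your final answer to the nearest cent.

€492730.10

D_1 = 22825.30000
D_2 = 26180.61910
Terminal value at year 2: TV = D_2×(1+g_2)/(r−g_2) = 27725.27563/0.05 = 554505.51254
P_0 = D_1/(1+r)^1 + D_2/(1+r)^2 + TV/(1+r)^2
    = 20581.87556 + 21287.11566 + 450861.10976 = 492730.10099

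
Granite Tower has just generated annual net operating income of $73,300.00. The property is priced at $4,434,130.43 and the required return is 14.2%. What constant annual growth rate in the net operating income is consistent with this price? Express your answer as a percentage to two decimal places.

12.34%

P = D₀(1+g)/(r−g) ⇒ P(r−g) = D₀(1+g) ⇒ g(P+D₀) = P·r − D₀
g = (P·r − D₀)/(P + D₀) = ($4,434,130.43×0.142 − $73,300.00) / ($4,434,130.43 + $73,300.00) = 0.123429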